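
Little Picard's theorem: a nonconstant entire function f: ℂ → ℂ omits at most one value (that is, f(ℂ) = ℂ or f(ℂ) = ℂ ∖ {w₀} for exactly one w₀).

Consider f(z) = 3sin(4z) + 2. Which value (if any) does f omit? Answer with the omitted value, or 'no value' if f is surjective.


Little Picard bounds the complement of f(ℂ) to at most one point.
sin is entire and surjective onto ℂ: for every w ∈ ℂ, sin(ζ) = w has a solution ζ ∈ ℂ (e.g., via the complex inverse arcsin). With ζ = 4z this gives z = ζ/(4). Then 3·sin(4z) takes every value in 3·ℂ = ℂ, and adding 2 is a bijection of ℂ. So f is surjective and omits no value. (Note: only on the real line is sin bounded by [−1, 1].)

Omitted value: no value.


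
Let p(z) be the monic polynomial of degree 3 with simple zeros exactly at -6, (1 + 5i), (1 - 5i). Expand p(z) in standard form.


The polynomial is p(z) = ∏_{α ∈ S} (z − α), where S = {-6, (1 + 5i), (1 - 5i)}.
Expanding the product yields: p(z) = z^3 + 4·z^2 + 14·z + 156.
Note conjugate pairs combine to real quadratics: (z − (1+5i))(z − (1−5i)) = z² − 2z + 26.
The resulting polynomial has degree 3 and real coefficients as required.

p(z) = z^3 + 4·z^2 + 14·z + 156.


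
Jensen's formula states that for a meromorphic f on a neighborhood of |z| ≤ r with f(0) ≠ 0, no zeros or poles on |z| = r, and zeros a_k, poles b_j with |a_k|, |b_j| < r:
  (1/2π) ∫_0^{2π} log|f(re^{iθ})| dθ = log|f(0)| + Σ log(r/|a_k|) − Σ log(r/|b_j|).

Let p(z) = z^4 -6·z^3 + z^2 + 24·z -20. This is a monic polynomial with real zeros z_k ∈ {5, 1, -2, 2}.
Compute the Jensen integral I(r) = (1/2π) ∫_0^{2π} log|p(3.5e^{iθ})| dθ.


Zeros: -2, 1, 2, 5; r = 3.5.
Inside |z| < r: -2, 1, 2. Outside (|z| ≥ r): 5.
p(0) = -20, so log|p(0)| = log(20) = 2.9957.
Apply Jensen: I(r) = log|p(0)| + Σ_k log(r/|z_k|), summed over zeros inside |z| < r.
  log(r/|z_k|) for z_k = 1: log(3.5/1) = 1.2528
  log(r/|z_k|) for z_k = -2: log(3.5/2) = 0.5596
  log(r/|z_k|) for z_k = 2: log(3.5/2) = 0.5596
  Outside zeros (5) contribute nothing to the Jensen sum.
Sum over inside zeros: 2.3720.
I(r) = log|p(0)| + (inside sum) = 2.9957 + 2.3720 = 5.3677.
Note: since some zeros are outside |z| ≤ r, the simplified n·log(r) form does NOT apply — only the inside zeros contribute.

I(r) ≈ 5.3677.


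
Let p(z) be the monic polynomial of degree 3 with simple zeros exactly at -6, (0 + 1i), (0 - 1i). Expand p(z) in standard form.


The polynomial is p(z) = ∏_{α ∈ S} (z − α), where S = {-6, (0 + 1i), (0 - 1i)}.
Expanding the product yields: p(z) = z^3 + 6·z^2 + z + 6.
Note conjugate pairs combine to real quadratics: (z − (0+1i))(z − (0−1i)) = z² + 1.
The resulting polynomial has degree 3 and real coefficients as required.

p(z) = z^3 + 6·z^2 + z + 6.


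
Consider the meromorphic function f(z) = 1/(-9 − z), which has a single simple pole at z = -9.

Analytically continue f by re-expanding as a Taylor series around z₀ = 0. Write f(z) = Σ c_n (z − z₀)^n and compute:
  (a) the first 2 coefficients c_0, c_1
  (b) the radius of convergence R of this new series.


Let w = z − z₀, so z = z₀ + w.
Then -9 − z = -9 − (z₀ + w) = (-9 − z₀) − w = -9 − w.
f(z) = 1/(-9 − w) = (1/(-9)) · 1/(1 − w/(-9)) = Σ_{n≥0} w^n / (-9)^(n+1).
So c_n = 1/(-9)^(n+1):
  c_0 = 1/(-9)^1 = -1/9.
  c_1 = 1/(-9)^2 = 1/81.
The series is valid for |w/d| < 1, i.e. |z − z₀| < |d|.
Radius of convergence: R = |-9 − z₀| = |-9| = 9 (distance from z₀ to the singularity z = -9).

c_0 = -1/9, c_1 = 1/81; R = 9.


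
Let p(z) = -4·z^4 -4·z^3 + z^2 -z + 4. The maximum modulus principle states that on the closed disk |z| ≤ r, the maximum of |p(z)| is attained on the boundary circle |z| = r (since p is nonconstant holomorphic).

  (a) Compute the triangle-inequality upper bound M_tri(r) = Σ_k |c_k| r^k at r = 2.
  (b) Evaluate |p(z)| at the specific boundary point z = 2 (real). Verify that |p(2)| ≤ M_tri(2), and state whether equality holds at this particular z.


Coefficients: c_0 = 4, c_1 = -1, c_2 = 1, c_3 = -4, c_4 = -4. Radius r = 2.
Part (a). Triangle bound: M_tri(r) = Σ_k |c_k| r^k
  = |4|·2^0 + |-1|·2^1 + |1|·2^2 + |-4|·2^3 + |-4|·2^4
  = 4 + 2 + 4 + 32 + 64 = 106.
This bounds M(r) := max_{|z|=r} |p(z)| from above; equality holds iff all terms c_k z^k can be made to align in phase at a single z on |z|=r.
Part (b). At z = 2 (real, on the circle |z| = r):
  p(2) = (4)·2^0 + (-1)·2^1 + (1)·2^2 + (-4)·2^3 + (-4)·2^4 = -90.
  |p(2)| = 90.
Check: |p(2)| = 90 ≤ 106 = M_tri(2). ✓ Equality does not hold at z = 2 (the coefficients have mixed signs, so the terms do not all align in phase there).

M_tri(2) = 106; |p(2)| = 90; equality at z=2: no.


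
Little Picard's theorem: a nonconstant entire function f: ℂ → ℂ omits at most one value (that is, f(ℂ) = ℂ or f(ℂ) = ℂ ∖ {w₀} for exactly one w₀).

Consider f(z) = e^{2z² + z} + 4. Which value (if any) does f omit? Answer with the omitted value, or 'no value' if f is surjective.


Little Picard bounds the complement of f(ℂ) to at most one point.
The exponent g(z) = 2z² + z is a nonconstant polynomial, hence surjective onto ℂ. So e^{g(z)} takes every value in {e^w : w ∈ ℂ} = ℂ ∖ {0}. Adding 4 shifts the range to ℂ ∖ {4}. f omits exactly 4.

Omitted value: 4.


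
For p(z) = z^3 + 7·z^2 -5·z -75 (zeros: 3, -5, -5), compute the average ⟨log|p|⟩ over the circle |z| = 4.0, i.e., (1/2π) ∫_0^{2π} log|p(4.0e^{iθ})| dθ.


Zeros: -5, -5, 3; r = 4.0.
Inside |z| < r: 3. Outside (|z| ≥ r): -5, -5.
p(0) = -75, so log|p(0)| = log(75) = 4.3175.
Apply Jensen: I(r) = log|p(0)| + Σ_k log(r/|z_k|), summed over zeros inside |z| < r.
  log(r/|z_k|) for z_k = 3: log(4.0/3) = 0.2877
  Outside zeros (-5, -5) contribute nothing to the Jensen sum.
Sum over inside zeros: 0.2877.
I(r) = log|p(0)| + (inside sum) = 4.3175 + 0.2877 = 4.6052.
Note: since some zeros are outside |z| ≤ r, the simplified n·log(r) form does NOT apply — only the inside zeros contribute.

I(r) ≈ 4.6052.


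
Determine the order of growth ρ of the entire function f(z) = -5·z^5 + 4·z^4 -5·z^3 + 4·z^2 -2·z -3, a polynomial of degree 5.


|f(z)| ≤ Σ|c_k|·r^k = O(r^5) as r → ∞. Polynomial growth is O(e^{r^ε}) for every ε > 0 (since r^5/e^{r^ε} → 0), so ρ ≤ ε for all ε > 0, i.e. ρ = 0. Every nonconstant polynomial has order 0.
Therefore ρ = 0.

Order ρ = 0.


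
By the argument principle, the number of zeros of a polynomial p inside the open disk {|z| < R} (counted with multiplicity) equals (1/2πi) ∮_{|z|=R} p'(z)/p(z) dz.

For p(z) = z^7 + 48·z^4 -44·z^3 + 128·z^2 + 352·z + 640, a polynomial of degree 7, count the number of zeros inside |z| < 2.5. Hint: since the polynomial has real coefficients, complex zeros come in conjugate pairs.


The zeros of p are: (-1 + 1i), (-1 - 1i), (2 + 2i), (2 - 2i), -4, (1 + 3i), (1 - 3i).
Their magnitudes are: 1.414, 1.414, 2.828, 2.828, 4, 3.162, 3.162.
Zeros with |z| < R = 2.5: (-1 + 1i), (-1 - 1i).
Count = 2.
By the argument principle, (1/2πi) ∮_{|z|=R} p'(z)/p(z) dz equals exactly this count.

Number of zeros inside |z| < 2.5: 2.


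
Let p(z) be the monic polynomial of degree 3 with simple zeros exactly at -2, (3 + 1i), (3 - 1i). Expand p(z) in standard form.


The polynomial is p(z) = ∏_{α ∈ S} (z − α), where S = {-2, (3 + 1i), (3 - 1i)}.
Expanding the product yields: p(z) = z^3 -4·z^2 -2·z + 20.
Note conjugate pairs combine to real quadratics: (z − (3+1i))(z − (3−1i)) = z² − 6z + 10.
The resulting polynomial has degree 3 and real coefficients as required.

p(z) = z^3 -4·z^2 -2·z + 20.


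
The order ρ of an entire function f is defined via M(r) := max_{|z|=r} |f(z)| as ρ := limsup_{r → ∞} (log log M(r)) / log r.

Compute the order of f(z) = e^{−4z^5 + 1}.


|e^{−4z^5 + 1}| = e^{Re(-4·z^5) + 1} ≤ e^{4|z|^5 + 1} = e^{4r^5 + 1} on |z| = r, so ρ ≤ 5. Choosing z on |z|=r so that -4·z^5 is real positive (always possible by picking arg z appropriately) gives |f(z)| = e^{4r^5 + 1}, matching the bound. The additive constant 1 does not affect log log M(r) ~ 5·log r. Hence ρ = 5.
Therefore ρ = 5.

Order ρ = 5.


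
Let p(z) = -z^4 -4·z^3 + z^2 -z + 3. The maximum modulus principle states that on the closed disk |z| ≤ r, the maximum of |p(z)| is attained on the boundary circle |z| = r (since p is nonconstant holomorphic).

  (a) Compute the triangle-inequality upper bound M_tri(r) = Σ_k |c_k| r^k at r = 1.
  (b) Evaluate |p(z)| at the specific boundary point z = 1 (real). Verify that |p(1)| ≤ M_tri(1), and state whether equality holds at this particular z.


Coefficients: c_0 = 3, c_1 = -1, c_2 = 1, c_3 = -4, c_4 = -1. Radius r = 1.
Part (a). Triangle bound: M_tri(r) = Σ_k |c_k| r^k
  = |3|·1^0 + |-1|·1^1 + |1|·1^2 + |-4|·1^3 + |-1|·1^4
  = 3 + 1 + 1 + 4 + 1 = 10.
This bounds M(r) := max_{|z|=r} |p(z)| from above; equality holds iff all terms c_k z^k can be made to align in phase at a single z on |z|=r.
Part (b). At z = 1 (real, on the circle |z| = r):
  p(1) = (3)·1^0 + (-1)·1^1 + (1)·1^2 + (-4)·1^3 + (-1)·1^4 = -2.
  |p(1)| = 2.
Check: |p(1)| = 2 ≤ 10 = M_tri(1). ✓ Equality does not hold at z = 1 (the coefficients have mixed signs, so the terms do not all align in phase there).

M_tri(1) = 10; |p(1)| = 2; equality at z=1: no.


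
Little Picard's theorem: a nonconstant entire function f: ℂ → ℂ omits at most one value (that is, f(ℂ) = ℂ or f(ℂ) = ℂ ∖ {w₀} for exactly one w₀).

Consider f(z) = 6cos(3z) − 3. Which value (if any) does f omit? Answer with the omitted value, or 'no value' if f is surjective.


Little Picard bounds the complement of f(ℂ) to at most one point.
cos is entire and surjective onto ℂ: for every w ∈ ℂ, cos(ζ) = w has a solution ζ ∈ ℂ (e.g., via the complex inverse arccos). With ζ = 3z this gives z = ζ/(3). Then 6·cos(3z) takes every value in 6·ℂ = ℂ, and adding -3 is a bijection of ℂ. So f is surjective and omits no value. (Note: only on the real line is cos bounded by [−1, 1].)

Omitted value: no value.


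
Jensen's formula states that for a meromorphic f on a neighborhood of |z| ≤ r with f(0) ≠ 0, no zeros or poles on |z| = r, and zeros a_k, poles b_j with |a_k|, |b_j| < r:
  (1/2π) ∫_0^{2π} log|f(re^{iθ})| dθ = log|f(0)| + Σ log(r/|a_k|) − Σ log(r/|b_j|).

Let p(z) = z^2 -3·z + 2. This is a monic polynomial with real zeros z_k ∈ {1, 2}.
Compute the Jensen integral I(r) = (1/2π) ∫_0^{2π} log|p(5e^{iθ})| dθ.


Zeros: 1, 2; r = 5.
Inside |z| < r: 1, 2. Outside (|z| ≥ r): ∅.
p(0) = 2, so log|p(0)| = log(2) = 0.6931.
Apply Jensen: I(r) = log|p(0)| + Σ_k log(r/|z_k|), summed over zeros inside |z| < r.
  log(r/|z_k|) for z_k = 1: log(5/1) = 1.6094
  log(r/|z_k|) for z_k = 2: log(5/2) = 0.9163
Sum over inside zeros: 2.5257.
I(r) = log|p(0)| + (inside sum) = 0.6931 + 2.5257 = 3.2189.
Closed form (all zeros inside, monic): I(r) = n·log(r) = 2·log(5) = 3.2189. ✓

I(r) ≈ 3.2189.


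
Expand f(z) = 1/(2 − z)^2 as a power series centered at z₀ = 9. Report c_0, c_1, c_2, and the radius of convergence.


Let w = z − z₀, so z = z₀ + w.
Then 2 − z = 2 − (z₀ + w) = (2 − z₀) − w = -7 − w.
f(z) = 1/(-7 − w)^2 = (1/(-7)^2) · (1 − w/(-7))^{−2}.
By the binomial series (1−u)^{−2} = Σ_{n≥0} C(n+1, 1) u^n for |u|<1, with u = w/(-7):
  c_n = C(n+1, 1) / (-7)^(n+2).
  c_0 = 1/(-7)^2 = 1/49.
  c_1 = 2/(-7)^3 = -2/343.
  c_2 = 3/(-7)^4 = 3/2401.
The series is valid for |w/d| < 1, i.e. |z − z₀| < |d|.
Radius of convergence: R = |2 − z₀| = |-7| = 7 (distance from z₀ to the singularity z = 2).

c_0 = 1/49, c_1 = -2/343, c_2 = 3/2401; R = 7.


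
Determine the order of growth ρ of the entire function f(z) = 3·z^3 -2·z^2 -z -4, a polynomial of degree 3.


|f(z)| ≤ Σ|c_k|·r^k = O(r^3) as r → ∞. Polynomial growth is O(e^{r^ε}) for every ε > 0 (since r^3/e^{r^ε} → 0), so ρ ≤ ε for all ε > 0, i.e. ρ = 0. Every nonconstant polynomial has order 0.
Therefore ρ = 0.

Order ρ = 0.


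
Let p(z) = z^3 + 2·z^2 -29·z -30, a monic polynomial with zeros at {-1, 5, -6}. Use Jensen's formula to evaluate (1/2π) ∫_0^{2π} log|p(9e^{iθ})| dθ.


Zeros: -6, -1, 5; r = 9.
Inside |z| < r: -6, -1, 5. Outside (|z| ≥ r): ∅.
p(0) = -30, so log|p(0)| = log(30) = 3.4012.
Apply Jensen: I(r) = log|p(0)| + Σ_k log(r/|z_k|), summed over zeros inside |z| < r.
  log(r/|z_k|) for z_k = -1: log(9/1) = 2.1972
  log(r/|z_k|) for z_k = 5: log(9/5) = 0.5878
  log(r/|z_k|) for z_k = -6: log(9/6) = 0.4055
Sum over inside zeros: 3.1905.
I(r) = log|p(0)| + (inside sum) = 3.4012 + 3.1905 = 6.5917.
Closed form (all zeros inside, monic): I(r) = n·log(r) = 3·log(9) = 6.5917. ✓

I(r) ≈ 6.5917.


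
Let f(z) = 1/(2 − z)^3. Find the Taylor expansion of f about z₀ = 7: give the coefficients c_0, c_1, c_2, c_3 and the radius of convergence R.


Let w = z − z₀, so z = z₀ + w.
Then 2 − z = 2 − (z₀ + w) = (2 − z₀) − w = -5 − w.
f(z) = 1/(-5 − w)^3 = (1/(-5)^3) · (1 − w/(-5))^{−3}.
By the binomial series (1−u)^{−3} = Σ_{n≥0} C(n+2, 2) u^n for |u|<1, with u = w/(-5):
  c_n = C(n+2, 2) / (-5)^(n+3).
  c_0 = 1/(-5)^3 = -1/125.
  c_1 = 3/(-5)^4 = 3/625.
  c_2 = 6/(-5)^5 = -6/3125.
  c_3 = 10/(-5)^6 = 2/3125.
The series is valid for |w/d| < 1, i.e. |z − z₀| < |d|.
Radius of convergence: R = |2 − z₀| = |-5| = 5 (distance from z₀ to the singularity z = 2).

c_0 = -1/125, c_1 = 3/625, c_2 = -6/3125, c_3 = 2/3125; R = 5.


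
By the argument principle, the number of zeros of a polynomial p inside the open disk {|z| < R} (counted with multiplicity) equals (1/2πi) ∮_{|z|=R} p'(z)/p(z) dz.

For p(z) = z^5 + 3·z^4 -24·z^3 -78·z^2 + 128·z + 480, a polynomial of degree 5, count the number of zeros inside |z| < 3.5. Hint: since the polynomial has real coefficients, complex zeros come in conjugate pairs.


The zeros of p are: 3, (-3 + 1i), (-3 - 1i), 4, -4.
Their magnitudes are: 3, 3.162, 3.162, 4, 4.
Zeros with |z| < R = 3.5: 3, (-3 + 1i), (-3 - 1i).
Count = 3.
By the argument principle, (1/2πi) ∮_{|z|=R} p'(z)/p(z) dz equals exactly this count.

Number of zeros inside |z| < 3.5: 3.


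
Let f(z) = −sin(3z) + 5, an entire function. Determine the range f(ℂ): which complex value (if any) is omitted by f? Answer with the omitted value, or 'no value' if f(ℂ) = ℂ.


Little Picard bounds the complement of f(ℂ) to at most one point.
sin is entire and surjective onto ℂ: for every w ∈ ℂ, sin(ζ) = w has a solution ζ ∈ ℂ (e.g., via the complex inverse arcsin). With ζ = 3z this gives z = ζ/(3). Then -1·sin(3z) takes every value in -1·ℂ = ℂ, and adding 5 is a bijection of ℂ. So f is surjective and omits no value. (Note: only on the real line is sin bounded by [−1, 1].)

Omitted value: no value.


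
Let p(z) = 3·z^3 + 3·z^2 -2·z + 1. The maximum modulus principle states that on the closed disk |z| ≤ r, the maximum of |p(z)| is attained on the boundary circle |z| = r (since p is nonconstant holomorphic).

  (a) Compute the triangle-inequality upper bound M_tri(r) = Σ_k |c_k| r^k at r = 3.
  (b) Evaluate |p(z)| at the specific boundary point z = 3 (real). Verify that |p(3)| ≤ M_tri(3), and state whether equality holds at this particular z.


Coefficients: c_0 = 1, c_1 = -2, c_2 = 3, c_3 = 3. Radius r = 3.
Part (a). Triangle bound: M_tri(r) = Σ_k |c_k| r^k
  = |1|·3^0 + |-2|·3^1 + |3|·3^2 + |3|·3^3
  = 1 + 6 + 27 + 81 = 115.
This bounds M(r) := max_{|z|=r} |p(z)| from above; equality holds iff all terms c_k z^k can be made to align in phase at a single z on |z|=r.
Part (b). At z = 3 (real, on the circle |z| = r):
  p(3) = (1)·3^0 + (-2)·3^1 + (3)·3^2 + (3)·3^3 = 103.
  |p(3)| = 103.
Check: |p(3)| = 103 ≤ 115 = M_tri(3). ✓ Equality does not hold at z = 3 (the coefficients have mixed signs, so the terms do not all align in phase there).

M_tri(3) = 115; |p(3)| = 103; equality at z=3: no.


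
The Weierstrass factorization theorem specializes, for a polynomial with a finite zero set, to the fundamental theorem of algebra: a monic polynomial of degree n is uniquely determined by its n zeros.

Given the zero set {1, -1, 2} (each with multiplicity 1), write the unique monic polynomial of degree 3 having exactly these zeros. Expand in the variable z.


The polynomial is p(z) = ∏_{α ∈ S} (z − α), where S = {1, -1, 2}.
Expanding the product yields: p(z) = z^3 -2·z^2 -z + 2.
The resulting polynomial has degree 3 and real coefficients as required.

p(z) = z^3 -2·z^2 -z + 2.


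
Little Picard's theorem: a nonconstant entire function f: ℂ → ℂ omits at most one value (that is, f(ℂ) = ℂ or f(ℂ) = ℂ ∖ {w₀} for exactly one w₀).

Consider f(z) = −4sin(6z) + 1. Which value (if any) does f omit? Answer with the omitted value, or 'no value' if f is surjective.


Little Picard bounds the complement of f(ℂ) to at most one point.
sin is entire and surjective onto ℂ: for every w ∈ ℂ, sin(ζ) = w has a solution ζ ∈ ℂ (e.g., via the complex inverse arcsin). With ζ = 6z this gives z = ζ/(6). Then -4·sin(6z) takes every value in -4·ℂ = ℂ, and adding 1 is a bijection of ℂ. So f is surjective and omits no value. (Note: only on the real line is sin bounded by [−1, 1].)

Omitted value: no value.


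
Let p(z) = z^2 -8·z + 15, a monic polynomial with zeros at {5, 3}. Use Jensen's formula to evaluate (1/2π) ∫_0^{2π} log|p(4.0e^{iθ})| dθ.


Zeros: 3, 5; r = 4.0.
Inside |z| < r: 3. Outside (|z| ≥ r): 5.
p(0) = 15, so log|p(0)| = log(15) = 2.7081.
Apply Jensen: I(r) = log|p(0)| + Σ_k log(r/|z_k|), summed over zeros inside |z| < r.
  log(r/|z_k|) for z_k = 3: log(4.0/3) = 0.2877
  Outside zeros (5) contribute nothing to the Jensen sum.
Sum over inside zeros: 0.2877.
I(r) = log|p(0)| + (inside sum) = 2.7081 + 0.2877 = 2.9957.
Note: since some zeros are outside |z| ≤ r, the simplified n·log(r) form does NOT apply — only the inside zeros contribute.

I(r) ≈ 2.9957.


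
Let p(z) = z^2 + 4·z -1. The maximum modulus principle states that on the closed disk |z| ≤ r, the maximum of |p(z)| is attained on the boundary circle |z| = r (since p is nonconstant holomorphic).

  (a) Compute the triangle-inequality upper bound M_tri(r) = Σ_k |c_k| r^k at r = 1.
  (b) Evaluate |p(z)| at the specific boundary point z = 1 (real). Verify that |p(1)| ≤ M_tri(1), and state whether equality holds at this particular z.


Coefficients: c_0 = -1, c_1 = 4, c_2 = 1. Radius r = 1.
Part (a). Triangle bound: M_tri(r) = Σ_k |c_k| r^k
  = |-1|·1^0 + |4|·1^1 + |1|·1^2
  = 1 + 4 + 1 = 6.
This bounds M(r) := max_{|z|=r} |p(z)| from above; equality holds iff all terms c_k z^k can be made to align in phase at a single z on |z|=r.
Part (b). At z = 1 (real, on the circle |z| = r):
  p(1) = (-1)·1^0 + (4)·1^1 + (1)·1^2 = 4.
  |p(1)| = 4.
Check: |p(1)| = 4 ≤ 6 = M_tri(1). ✓ Equality does not hold at z = 1 (the coefficients have mixed signs, so the terms do not all align in phase there).

M_tri(1) = 6; |p(1)| = 4; equality at z=1: no.


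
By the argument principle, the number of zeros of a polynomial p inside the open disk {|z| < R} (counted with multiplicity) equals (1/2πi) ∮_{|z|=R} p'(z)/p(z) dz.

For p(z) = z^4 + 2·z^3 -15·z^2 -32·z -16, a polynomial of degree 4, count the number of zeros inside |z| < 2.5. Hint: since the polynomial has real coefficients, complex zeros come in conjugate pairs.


The zeros of p are: 4, -1, -4, -1.
Their magnitudes are: 4, 1, 4, 1.
Zeros with |z| < R = 2.5: -1, -1.
Count = 2.
By the argument principle, (1/2πi) ∮_{|z|=R} p'(z)/p(z) dz equals exactly this count.

Number of zeros inside |z| < 2.5: 2.


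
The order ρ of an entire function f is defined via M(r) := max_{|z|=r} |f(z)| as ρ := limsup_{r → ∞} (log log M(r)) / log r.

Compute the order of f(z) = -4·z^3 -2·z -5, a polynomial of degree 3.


|f(z)| ≤ Σ|c_k|·r^k = O(r^3) as r → ∞. Polynomial growth is O(e^{r^ε}) for every ε > 0 (since r^3/e^{r^ε} → 0), so ρ ≤ ε for all ε > 0, i.e. ρ = 0. Every nonconstant polynomial has order 0.
Therefore ρ = 0.

Order ρ = 0.


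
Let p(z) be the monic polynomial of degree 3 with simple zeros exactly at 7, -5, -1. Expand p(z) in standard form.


The polynomial is p(z) = ∏_{α ∈ S} (z − α), where S = {7, -5, -1}.
Expanding the product yields: p(z) = z^3 -z^2 -37·z -35.
The resulting polynomial has degree 3 and real coefficients as required.

p(z) = z^3 -z^2 -37·z -35.


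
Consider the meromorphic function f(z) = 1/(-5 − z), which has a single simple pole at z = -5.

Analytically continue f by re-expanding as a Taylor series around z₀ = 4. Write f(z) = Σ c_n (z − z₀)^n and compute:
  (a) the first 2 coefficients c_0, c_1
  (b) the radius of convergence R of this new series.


Let w = z − z₀, so z = z₀ + w.
Then -5 − z = -5 − (z₀ + w) = (-5 − z₀) − w = -9 − w.
f(z) = 1/(-9 − w) = (1/(-9)) · 1/(1 − w/(-9)) = Σ_{n≥0} w^n / (-9)^(n+1).
So c_n = 1/(-9)^(n+1):
  c_0 = 1/(-9)^1 = -1/9.
  c_1 = 1/(-9)^2 = 1/81.
The series is valid for |w/d| < 1, i.e. |z − z₀| < |d|.
Radius of convergence: R = |-5 − z₀| = |-9| = 9 (distance from z₀ to the singularity z = -5).

c_0 = -1/9, c_1 = 1/81; R = 9.


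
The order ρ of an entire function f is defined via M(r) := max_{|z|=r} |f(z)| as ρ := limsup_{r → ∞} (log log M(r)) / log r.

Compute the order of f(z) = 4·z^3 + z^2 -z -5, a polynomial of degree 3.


|f(z)| ≤ Σ|c_k|·r^k = O(r^3) as r → ∞. Polynomial growth is O(e^{r^ε}) for every ε > 0 (since r^3/e^{r^ε} → 0), so ρ ≤ ε for all ε > 0, i.e. ρ = 0. Every nonconstant polynomial has order 0.
Therefore ρ = 0.

Order ρ = 0.


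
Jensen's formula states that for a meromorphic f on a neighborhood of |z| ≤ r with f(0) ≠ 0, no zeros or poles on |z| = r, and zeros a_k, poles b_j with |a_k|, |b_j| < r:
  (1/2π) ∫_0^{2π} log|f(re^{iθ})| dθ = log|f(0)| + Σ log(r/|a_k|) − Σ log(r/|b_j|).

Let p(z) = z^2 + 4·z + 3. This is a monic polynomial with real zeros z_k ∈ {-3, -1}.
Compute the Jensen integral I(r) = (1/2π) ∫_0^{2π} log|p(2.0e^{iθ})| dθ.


Zeros: -3, -1; r = 2.0.
Inside |z| < r: -1. Outside (|z| ≥ r): -3.
p(0) = 3, so log|p(0)| = log(3) = 1.0986.
Apply Jensen: I(r) = log|p(0)| + Σ_k log(r/|z_k|), summed over zeros inside |z| < r.
  log(r/|z_k|) for z_k = -1: log(2.0/1) = 0.6931
  Outside zeros (-3) contribute nothing to the Jensen sum.
Sum over inside zeros: 0.6931.
I(r) = log|p(0)| + (inside sum) = 1.0986 + 0.6931 = 1.7918.
Note: since some zeros are outside |z| ≤ r, the simplified n·log(r) form does NOT apply — only the inside zeros contribute.

I(r) ≈ 1.7918.


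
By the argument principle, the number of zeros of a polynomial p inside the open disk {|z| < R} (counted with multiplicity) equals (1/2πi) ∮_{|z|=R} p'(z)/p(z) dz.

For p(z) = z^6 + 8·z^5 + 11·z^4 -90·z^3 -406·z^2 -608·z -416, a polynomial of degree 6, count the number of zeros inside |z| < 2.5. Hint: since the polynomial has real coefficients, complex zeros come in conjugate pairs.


The zeros of p are: (-3 + 2i), (-3 - 2i), -4, (-1 + 1i), (-1 - 1i), 4.
Their magnitudes are: 3.606, 3.606, 4, 1.414, 1.414, 4.
Zeros with |z| < R = 2.5: (-1 + 1i), (-1 - 1i).
Count = 2.
By the argument principle, (1/2πi) ∮_{|z|=R} p'(z)/p(z) dz equals exactly this count.

Number of zeros inside |z| < 2.5: 2.


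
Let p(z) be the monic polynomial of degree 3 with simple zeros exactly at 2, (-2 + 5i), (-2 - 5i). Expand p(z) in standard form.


The polynomial is p(z) = ∏_{α ∈ S} (z − α), where S = {2, (-2 + 5i), (-2 - 5i)}.
Expanding the product yields: p(z) = z^3 + 2·z^2 + 21·z -58.
Note conjugate pairs combine to real quadratics: (z − (-2+5i))(z − (-2−5i)) = z² + 4z + 29.
The resulting polynomial has degree 3 and real coefficients as required.

p(z) = z^3 + 2·z^2 + 21·z -58.


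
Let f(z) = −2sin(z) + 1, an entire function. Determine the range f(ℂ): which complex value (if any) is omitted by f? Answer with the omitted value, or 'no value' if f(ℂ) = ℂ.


Little Picard bounds the complement of f(ℂ) to at most one point.
sin is entire and surjective onto ℂ: for every w ∈ ℂ, sin(ζ) = w has a solution ζ ∈ ℂ (e.g., via the complex inverse arcsin). With ζ = z this gives z = ζ/(1). Then -2·sin(z) takes every value in -2·ℂ = ℂ, and adding 1 is a bijection of ℂ. So f is surjective and omits no value. (Note: only on the real line is sin bounded by [−1, 1].)

Omitted value: no value.


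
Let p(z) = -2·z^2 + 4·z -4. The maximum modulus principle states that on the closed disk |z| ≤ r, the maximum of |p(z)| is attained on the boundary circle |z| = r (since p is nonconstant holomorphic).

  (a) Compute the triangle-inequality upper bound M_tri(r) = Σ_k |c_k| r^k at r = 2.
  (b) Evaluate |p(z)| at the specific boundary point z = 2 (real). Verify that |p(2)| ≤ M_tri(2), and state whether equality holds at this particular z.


Coefficients: c_0 = -4, c_1 = 4, c_2 = -2. Radius r = 2.
Part (a). Triangle bound: M_tri(r) = Σ_k |c_k| r^k
  = |-4|·2^0 + |4|·2^1 + |-2|·2^2
  = 4 + 8 + 8 = 20.
This bounds M(r) := max_{|z|=r} |p(z)| from above; equality holds iff all terms c_k z^k can be made to align in phase at a single z on |z|=r.
Part (b). At z = 2 (real, on the circle |z| = r):
  p(2) = (-4)·2^0 + (4)·2^1 + (-2)·2^2 = -4.
  |p(2)| = 4.
Check: |p(2)| = 4 ≤ 20 = M_tri(2). ✓ Equality does not hold at z = 2 (the coefficients have mixed signs, so the terms do not all align in phase there).

M_tri(2) = 20; |p(2)| = 4; equality at z=2: no.


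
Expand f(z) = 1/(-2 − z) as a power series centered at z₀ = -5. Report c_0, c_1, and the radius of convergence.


Let w = z − z₀, so z = z₀ + w.
Then -2 − z = -2 − (z₀ + w) = (-2 − z₀) − w = 3 − w.
f(z) = 1/(3 − w) = (1/(3)) · 1/(1 − w/(3)) = Σ_{n≥0} w^n / (3)^(n+1).
So c_n = 1/(3)^(n+1):
  c_0 = 1/(3)^1 = 1/3.
  c_1 = 1/(3)^2 = 1/9.
The series is valid for |w/d| < 1, i.e. |z − z₀| < |d|.
Radius of convergence: R = |-2 − z₀| = |3| = 3 (distance from z₀ to the singularity z = -2).

c_0 = 1/3, c_1 = 1/9; R = 3.


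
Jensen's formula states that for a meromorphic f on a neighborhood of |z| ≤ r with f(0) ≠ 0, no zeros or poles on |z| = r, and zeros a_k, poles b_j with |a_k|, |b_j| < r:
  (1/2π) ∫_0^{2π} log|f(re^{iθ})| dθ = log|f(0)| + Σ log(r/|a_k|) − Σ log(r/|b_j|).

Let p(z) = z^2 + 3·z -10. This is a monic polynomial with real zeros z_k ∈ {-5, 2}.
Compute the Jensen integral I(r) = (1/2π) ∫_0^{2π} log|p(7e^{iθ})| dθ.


Zeros: -5, 2; r = 7.
Inside |z| < r: -5, 2. Outside (|z| ≥ r): ∅.
p(0) = -10, so log|p(0)| = log(10) = 2.3026.
Apply Jensen: I(r) = log|p(0)| + Σ_k log(r/|z_k|), summed over zeros inside |z| < r.
  log(r/|z_k|) for z_k = -5: log(7/5) = 0.3365
  log(r/|z_k|) for z_k = 2: log(7/2) = 1.2528
Sum over inside zeros: 1.5892.
I(r) = log|p(0)| + (inside sum) = 2.3026 + 1.5892 = 3.8918.
Closed form (all zeros inside, monic): I(r) = n·log(r) = 2·log(7) = 3.8918. ✓

I(r) ≈ 3.8918.


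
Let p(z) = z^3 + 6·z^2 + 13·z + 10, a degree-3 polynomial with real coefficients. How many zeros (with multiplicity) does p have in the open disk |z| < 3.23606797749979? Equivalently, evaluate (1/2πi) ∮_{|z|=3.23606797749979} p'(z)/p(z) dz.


The zeros of p are: (-2 + 1i), (-2 - 1i), -2.
Their magnitudes are: 2.236, 2.236, 2.
Zeros with |z| < R = 3.23606797749979: (-2 + 1i), (-2 - 1i), -2.
Count = 3.
By the argument principle, (1/2πi) ∮_{|z|=R} p'(z)/p(z) dz equals exactly this count.

Number of zeros inside |z| < 3.23606797749979: 3.


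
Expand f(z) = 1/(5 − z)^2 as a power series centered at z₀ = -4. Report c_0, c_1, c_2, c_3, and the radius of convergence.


Let w = z − z₀, so z = z₀ + w.
Then 5 − z = 5 − (z₀ + w) = (5 − z₀) − w = 9 − w.
f(z) = 1/(9 − w)^2 = (1/(9)^2) · (1 − w/(9))^{−2}.
By the binomial series (1−u)^{−2} = Σ_{n≥0} C(n+1, 1) u^n for |u|<1, with u = w/(9):
  c_n = C(n+1, 1) / (9)^(n+2).
  c_0 = 1/(9)^2 = 1/81.
  c_1 = 2/(9)^3 = 2/729.
  c_2 = 3/(9)^4 = 1/2187.
  c_3 = 4/(9)^5 = 4/59049.
The series is valid for |w/d| < 1, i.e. |z − z₀| < |d|.
Radius of convergence: R = |5 − z₀| = |9| = 9 (distance from z₀ to the singularity z = 5).

c_0 = 1/81, c_1 = 2/729, c_2 = 1/2187, c_3 = 4/59049; R = 9.


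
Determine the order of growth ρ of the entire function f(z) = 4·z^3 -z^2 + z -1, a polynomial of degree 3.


|f(z)| ≤ Σ|c_k|·r^k = O(r^3) as r → ∞. Polynomial growth is O(e^{r^ε}) for every ε > 0 (since r^3/e^{r^ε} → 0), so ρ ≤ ε for all ε > 0, i.e. ρ = 0. Every nonconstant polynomial has order 0.
Therefore ρ = 0.

Order ρ = 0.


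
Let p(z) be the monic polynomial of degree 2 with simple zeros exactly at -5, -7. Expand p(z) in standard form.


The polynomial is p(z) = ∏_{α ∈ S} (z − α), where S = {-5, -7}.
Expanding the product yields: p(z) = z^2 + 12·z + 35.
The resulting polynomial has degree 2 and real coefficients as required.

p(z) = z^2 + 12·z + 35.


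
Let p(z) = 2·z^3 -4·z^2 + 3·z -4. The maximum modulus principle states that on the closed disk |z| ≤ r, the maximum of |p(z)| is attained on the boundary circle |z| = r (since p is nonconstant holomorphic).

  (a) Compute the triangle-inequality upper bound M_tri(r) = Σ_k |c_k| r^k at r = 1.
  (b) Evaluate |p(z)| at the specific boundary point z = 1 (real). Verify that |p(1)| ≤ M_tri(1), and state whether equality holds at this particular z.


Coefficients: c_0 = -4, c_1 = 3, c_2 = -4, c_3 = 2. Radius r = 1.
Part (a). Triangle bound: M_tri(r) = Σ_k |c_k| r^k
  = |-4|·1^0 + |3|·1^1 + |-4|·1^2 + |2|·1^3
  = 4 + 3 + 4 + 2 = 13.
This bounds M(r) := max_{|z|=r} |p(z)| from above; equality holds iff all terms c_k z^k can be made to align in phase at a single z on |z|=r.
Part (b). At z = 1 (real, on the circle |z| = r):
  p(1) = (-4)·1^0 + (3)·1^1 + (-4)·1^2 + (2)·1^3 = -3.
  |p(1)| = 3.
Check: |p(1)| = 3 ≤ 13 = M_tri(1). ✓ Equality does not hold at z = 1 (the coefficients have mixed signs, so the terms do not all align in phase there).

M_tri(1) = 13; |p(1)| = 3; equality at z=1: no.


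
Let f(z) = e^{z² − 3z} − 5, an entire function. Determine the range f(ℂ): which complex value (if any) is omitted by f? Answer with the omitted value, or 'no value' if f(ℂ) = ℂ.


Little Picard bounds the complement of f(ℂ) to at most one point.
The exponent g(z) = z² − 3z is a nonconstant polynomial, hence surjective onto ℂ. So e^{g(z)} takes every value in {e^w : w ∈ ℂ} = ℂ ∖ {0}. Adding -5 shifts the range to ℂ ∖ {-5}. f omits exactly -5.

Omitted value: -5.


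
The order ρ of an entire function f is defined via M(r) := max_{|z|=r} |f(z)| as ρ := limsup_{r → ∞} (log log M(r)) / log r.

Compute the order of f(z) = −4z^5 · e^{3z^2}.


M(r) = max_{|z|=r} |-4|·|z|^5·|e^{3z^2}| = 4·r^5 · e^{3r^2} (the factors attain their maxima compatibly on |z|=r). Then log M(r) = log 4 + 5·log r + 3r^2, dominated by the last term, so log log M(r) ~ 2·log r. The polynomial factor -4z^5 contributes only a log r term and does not affect the order. ρ = 2.
Therefore ρ = 2.

Order ρ = 2.


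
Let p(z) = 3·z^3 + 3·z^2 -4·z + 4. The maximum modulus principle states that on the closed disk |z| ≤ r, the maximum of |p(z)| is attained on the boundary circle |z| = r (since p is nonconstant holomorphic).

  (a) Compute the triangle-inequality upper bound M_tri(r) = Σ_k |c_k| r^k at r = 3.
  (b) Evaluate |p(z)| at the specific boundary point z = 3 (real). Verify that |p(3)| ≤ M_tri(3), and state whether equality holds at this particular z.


Coefficients: c_0 = 4, c_1 = -4, c_2 = 3, c_3 = 3. Radius r = 3.
Part (a). Triangle bound: M_tri(r) = Σ_k |c_k| r^k
  = |4|·3^0 + |-4|·3^1 + |3|·3^2 + |3|·3^3
  = 4 + 12 + 27 + 81 = 124.
This bounds M(r) := max_{|z|=r} |p(z)| from above; equality holds iff all terms c_k z^k can be made to align in phase at a single z on |z|=r.
Part (b). At z = 3 (real, on the circle |z| = r):
  p(3) = (4)·3^0 + (-4)·3^1 + (3)·3^2 + (3)·3^3 = 100.
  |p(3)| = 100.
Check: |p(3)| = 100 ≤ 124 = M_tri(3). ✓ Equality does not hold at z = 3 (the coefficients have mixed signs, so the terms do not all align in phase there).

M_tri(3) = 124; |p(3)| = 100; equality at z=3: no.


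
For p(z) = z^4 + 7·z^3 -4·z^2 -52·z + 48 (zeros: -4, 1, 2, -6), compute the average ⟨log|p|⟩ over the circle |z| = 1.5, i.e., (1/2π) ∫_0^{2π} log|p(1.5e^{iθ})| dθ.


Zeros: -6, -4, 1, 2; r = 1.5.
Inside |z| < r: 1. Outside (|z| ≥ r): -6, -4, 2.
p(0) = 48, so log|p(0)| = log(48) = 3.8712.
Apply Jensen: I(r) = log|p(0)| + Σ_k log(r/|z_k|), summed over zeros inside |z| < r.
  log(r/|z_k|) for z_k = 1: log(1.5/1) = 0.4055
  Outside zeros (-6, -4, 2) contribute nothing to the Jensen sum.
Sum over inside zeros: 0.4055.
I(r) = log|p(0)| + (inside sum) = 3.8712 + 0.4055 = 4.2767.
Note: since some zeros are outside |z| ≤ r, the simplified n·log(r) form does NOT apply — only the inside zeros contribute.

I(r) ≈ 4.2767.


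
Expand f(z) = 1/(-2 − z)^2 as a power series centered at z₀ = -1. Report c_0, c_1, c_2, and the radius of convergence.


Let w = z − z₀, so z = z₀ + w.
Then -2 − z = -2 − (z₀ + w) = (-2 − z₀) − w = -1 − w.
f(z) = 1/(-1 − w)^2 = (1/(-1)^2) · (1 − w/(-1))^{−2}.
By the binomial series (1−u)^{−2} = Σ_{n≥0} C(n+1, 1) u^n for |u|<1, with u = w/(-1):
  c_n = C(n+1, 1) / (-1)^(n+2).
  c_0 = 1/(-1)^2 = 1.
  c_1 = 2/(-1)^3 = -2.
  c_2 = 3/(-1)^4 = 3.
The series is valid for |w/d| < 1, i.e. |z − z₀| < |d|.
Radius of convergence: R = |-2 − z₀| = |-1| = 1 (distance from z₀ to the singularity z = -2).

c_0 = 1, c_1 = -2, c_2 = 3; R = 1.


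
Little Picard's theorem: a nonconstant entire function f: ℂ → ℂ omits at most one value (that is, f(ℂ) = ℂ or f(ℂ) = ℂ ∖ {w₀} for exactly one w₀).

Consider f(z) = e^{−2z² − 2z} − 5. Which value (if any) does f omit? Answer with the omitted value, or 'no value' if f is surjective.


Little Picard bounds the complement of f(ℂ) to at most one point.
The exponent g(z) = −2z² − 2z is a nonconstant polynomial, hence surjective onto ℂ. So e^{g(z)} takes every value in {e^w : w ∈ ℂ} = ℂ ∖ {0}. Adding -5 shifts the range to ℂ ∖ {-5}. f omits exactly -5.

Omitted value: -5.


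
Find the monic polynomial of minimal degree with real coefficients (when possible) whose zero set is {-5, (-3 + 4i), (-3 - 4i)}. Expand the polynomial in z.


The polynomial is p(z) = ∏_{α ∈ S} (z − α), where S = {-5, (-3 + 4i), (-3 - 4i)}.
Expanding the product yields: p(z) = z^3 + 11·z^2 + 55·z + 125.
Note conjugate pairs combine to real quadratics: (z − (-3+4i))(z − (-3−4i)) = z² + 6z + 25.
The resulting polynomial has degree 3 and real coefficients as required.

p(z) = z^3 + 11·z^2 + 55·z + 125.


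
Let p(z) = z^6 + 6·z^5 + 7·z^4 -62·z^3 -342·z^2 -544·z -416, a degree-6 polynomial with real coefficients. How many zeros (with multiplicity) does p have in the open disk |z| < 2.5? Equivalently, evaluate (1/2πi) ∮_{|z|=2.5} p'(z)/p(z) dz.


The zeros of p are: (-2 + 3i), (-2 - 3i), -4, (-1 + 1i), (-1 - 1i), 4.
Their magnitudes are: 3.606, 3.606, 4, 1.414, 1.414, 4.
Zeros with |z| < R = 2.5: (-1 + 1i), (-1 - 1i).
Count = 2.
By the argument principle, (1/2πi) ∮_{|z|=R} p'(z)/p(z) dz equals exactly this count.

Number of zeros inside |z| < 2.5: 2.


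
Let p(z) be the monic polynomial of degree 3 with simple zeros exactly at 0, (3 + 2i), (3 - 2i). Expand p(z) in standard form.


The polynomial is p(z) = ∏_{α ∈ S} (z − α), where S = {0, (3 + 2i), (3 - 2i)}.
Expanding the product yields: p(z) = z^3 -6·z^2 + 13·z.
Note conjugate pairs combine to real quadratics: (z − (3+2i))(z − (3−2i)) = z² − 6z + 13.
The resulting polynomial has degree 3 and real coefficients as required.

p(z) = z^3 -6·z^2 + 13·z.


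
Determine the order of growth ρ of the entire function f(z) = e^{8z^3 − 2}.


|e^{8z^3 − 2}| = e^{Re(8·z^3) + -2} ≤ e^{8|z|^3 + -2} = e^{8r^3 + -2} on |z| = r, so ρ ≤ 3. Choosing z on |z|=r so that 8·z^3 is real positive (always possible by picking arg z appropriately) gives |f(z)| = e^{8r^3 + -2}, matching the bound. The additive constant -2 does not affect log log M(r) ~ 3·log r. Hence ρ = 3.
Therefore ρ = 3.

Order ρ = 3.


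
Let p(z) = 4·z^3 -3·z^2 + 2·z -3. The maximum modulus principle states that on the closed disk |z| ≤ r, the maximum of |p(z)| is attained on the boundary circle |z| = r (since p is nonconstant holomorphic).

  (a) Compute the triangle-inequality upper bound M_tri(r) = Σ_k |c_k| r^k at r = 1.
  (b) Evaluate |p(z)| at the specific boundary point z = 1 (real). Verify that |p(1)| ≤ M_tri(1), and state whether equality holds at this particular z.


Coefficients: c_0 = -3, c_1 = 2, c_2 = -3, c_3 = 4. Radius r = 1.
Part (a). Triangle bound: M_tri(r) = Σ_k |c_k| r^k
  = |-3|·1^0 + |2|·1^1 + |-3|·1^2 + |4|·1^3
  = 3 + 2 + 3 + 4 = 12.
This bounds M(r) := max_{|z|=r} |p(z)| from above; equality holds iff all terms c_k z^k can be made to align in phase at a single z on |z|=r.
Part (b). At z = 1 (real, on the circle |z| = r):
  p(1) = (-3)·1^0 + (2)·1^1 + (-3)·1^2 + (4)·1^3 = 0.
  |p(1)| = 0.
Check: |p(1)| = 0 ≤ 12 = M_tri(1). ✓ Equality does not hold at z = 1 (the coefficients have mixed signs, so the terms do not all align in phase there).

M_tri(1) = 12; |p(1)| = 0; equality at z=1: no.


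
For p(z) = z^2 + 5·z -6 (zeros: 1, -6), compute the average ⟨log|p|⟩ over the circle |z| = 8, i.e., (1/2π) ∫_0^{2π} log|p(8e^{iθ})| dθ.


Zeros: -6, 1; r = 8.
Inside |z| < r: -6, 1. Outside (|z| ≥ r): ∅.
p(0) = -6, so log|p(0)| = log(6) = 1.7918.
Apply Jensen: I(r) = log|p(0)| + Σ_k log(r/|z_k|), summed over zeros inside |z| < r.
  log(r/|z_k|) for z_k = 1: log(8/1) = 2.0794
  log(r/|z_k|) for z_k = -6: log(8/6) = 0.2877
Sum over inside zeros: 2.3671.
I(r) = log|p(0)| + (inside sum) = 1.7918 + 2.3671 = 4.1589.
Closed form (all zeros inside, monic): I(r) = n·log(r) = 2·log(8) = 4.1589. ✓

I(r) ≈ 4.1589.


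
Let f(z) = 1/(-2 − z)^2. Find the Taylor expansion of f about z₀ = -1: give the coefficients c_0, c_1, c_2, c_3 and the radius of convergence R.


Let w = z − z₀, so z = z₀ + w.
Then -2 − z = -2 − (z₀ + w) = (-2 − z₀) − w = -1 − w.
f(z) = 1/(-1 − w)^2 = (1/(-1)^2) · (1 − w/(-1))^{−2}.
By the binomial series (1−u)^{−2} = Σ_{n≥0} C(n+1, 1) u^n for |u|<1, with u = w/(-1):
  c_n = C(n+1, 1) / (-1)^(n+2).
  c_0 = 1/(-1)^2 = 1.
  c_1 = 2/(-1)^3 = -2.
  c_2 = 3/(-1)^4 = 3.
  c_3 = 4/(-1)^5 = -4.
The series is valid for |w/d| < 1, i.e. |z − z₀| < |d|.
Radius of convergence: R = |-2 − z₀| = |-1| = 1 (distance from z₀ to the singularity z = -2).

c_0 = 1, c_1 = -2, c_2 = 3, c_3 = -4; R = 1.


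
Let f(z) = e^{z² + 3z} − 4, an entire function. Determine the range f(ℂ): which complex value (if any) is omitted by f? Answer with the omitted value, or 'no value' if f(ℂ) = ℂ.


Little Picard bounds the complement of f(ℂ) to at most one point.
The exponent g(z) = z² + 3z is a nonconstant polynomial, hence surjective onto ℂ. So e^{g(z)} takes every value in {e^w : w ∈ ℂ} = ℂ ∖ {0}. Adding -4 shifts the range to ℂ ∖ {-4}. f omits exactly -4.

Omitted value: -4.


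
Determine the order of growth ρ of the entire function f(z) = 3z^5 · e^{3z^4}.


M(r) = max_{|z|=r} |3|·|z|^5·|e^{3z^4}| = 3·r^5 · e^{3r^4} (the factors attain their maxima compatibly on |z|=r). Then log M(r) = log 3 + 5·log r + 3r^4, dominated by the last term, so log log M(r) ~ 4·log r. The polynomial factor 3z^5 contributes only a log r term and does not affect the order. ρ = 4.
Therefore ρ = 4.

Order ρ = 4.


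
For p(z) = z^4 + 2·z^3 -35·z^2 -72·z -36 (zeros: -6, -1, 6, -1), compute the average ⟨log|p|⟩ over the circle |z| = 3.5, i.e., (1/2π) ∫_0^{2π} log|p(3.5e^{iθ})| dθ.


Zeros: -6, -1, -1, 6; r = 3.5.
Inside |z| < r: -1, -1. Outside (|z| ≥ r): -6, 6.
p(0) = -36, so log|p(0)| = log(36) = 3.5835.
Apply Jensen: I(r) = log|p(0)| + Σ_k log(r/|z_k|), summed over zeros inside |z| < r.
  log(r/|z_k|) for z_k = -1: log(3.5/1) = 1.2528
  log(r/|z_k|) for z_k = -1: log(3.5/1) = 1.2528
  Outside zeros (-6, 6) contribute nothing to the Jensen sum.
Sum over inside zeros: 2.5055.
I(r) = log|p(0)| + (inside sum) = 3.5835 + 2.5055 = 6.0890.
Note: since some zeros are outside |z| ≤ r, the simplified n·log(r) form does NOT apply — only the inside zeros contribute.

I(r) ≈ 6.0890.
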